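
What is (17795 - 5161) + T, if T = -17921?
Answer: -5287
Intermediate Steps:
(17795 - 5161) + T = (17795 - 5161) - 17921 = 12634 - 17921 = -5287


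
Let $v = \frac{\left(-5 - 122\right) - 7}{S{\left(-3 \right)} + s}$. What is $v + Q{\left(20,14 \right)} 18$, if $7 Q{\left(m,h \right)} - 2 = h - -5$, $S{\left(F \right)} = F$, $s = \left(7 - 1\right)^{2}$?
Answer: $\frac{1648}{33} \approx 49.939$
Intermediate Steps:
$s = 36$ ($s = 6^{2} = 36$)
$v = - \frac{134}{33}$ ($v = \frac{\left(-5 - 122\right) - 7}{-3 + 36} = \frac{-127 - 7}{33} = \left(-134\right) \frac{1}{33} = - \frac{134}{33} \approx -4.0606$)
$Q{\left(m,h \right)} = 1 + \frac{h}{7}$ ($Q{\left(m,h \right)} = \frac{2}{7} + \frac{h - -5}{7} = \frac{2}{7} + \frac{h + 5}{7} = \frac{2}{7} + \frac{5 + h}{7} = \frac{2}{7} + \left(\frac{5}{7} + \frac{h}{7}\right) = 1 + \frac{h}{7}$)
$v + Q{\left(20,14 \right)} 18 = - \frac{134}{33} + \left(1 + \frac{1}{7} \cdot 14\right) 18 = - \frac{134}{33} + \left(1 + 2\right) 18 = - \frac{134}{33} + 3 \cdot 18 = - \frac{134}{33} + 54 = \frac{1648}{33}$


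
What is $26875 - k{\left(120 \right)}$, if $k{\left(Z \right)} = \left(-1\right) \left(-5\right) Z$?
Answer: $26275$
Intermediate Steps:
$k{\left(Z \right)} = 5 Z$
$26875 - k{\left(120 \right)} = 26875 - 5 \cdot 120 = 26875 - 600 = 26275$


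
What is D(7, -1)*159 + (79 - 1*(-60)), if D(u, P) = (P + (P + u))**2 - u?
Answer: 3001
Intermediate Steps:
D(u, P) = (u + 2*P)**2 - u
D(7, -1)*159 + (79 - 1*(-60)) = ((7 + 2*(-1))**2 - 1*7)*159 + (79 - 1*(-60)) = ((7 - 2)**2 - 7)*159 + (79 + 60) = (5**2 - 7)*159 + 139 = (25 - 7)*159 + 139 = 18*159 + 139 = 2862 + 139 = 3001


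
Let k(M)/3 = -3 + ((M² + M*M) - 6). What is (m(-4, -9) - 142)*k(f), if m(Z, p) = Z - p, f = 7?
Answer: -36579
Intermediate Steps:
k(M) = -27 + 6*M² (k(M) = 3*(-3 + ((M² + M*M) - 6)) = 3*(-3 + ((M² + M²) - 6)) = 3*(-3 + (2*M² - 6)) = 3*(-3 + (-6 + 2*M²)) = 3*(-9 + 2*M²) = -27 + 6*M²)
(m(-4, -9) - 142)*k(f) = ((-4 - 1*(-9)) - 142)*(-27 + 6*7²) = ((-4 + 9) - 142)*(-27 + 6*49) = (5 - 142)*(-27 + 294) = -137*267 = -36579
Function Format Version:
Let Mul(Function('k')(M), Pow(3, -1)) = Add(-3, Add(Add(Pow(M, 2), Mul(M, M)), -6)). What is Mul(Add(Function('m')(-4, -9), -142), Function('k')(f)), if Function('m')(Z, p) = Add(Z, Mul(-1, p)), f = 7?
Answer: -36579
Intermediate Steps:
Function('k')(M) = Add(-27, Mul(6, Pow(M, 2))) (Function('k')(M) = Mul(3, Add(-3, Add(Add(Pow(M, 2), Mul(M, M)), -6))) = Mul(3, Add(-3, Add(Add(Pow(M, 2), Pow(M, 2)), -6))) = Mul(3, Add(-3, Add(Mul(2, Pow(M, 2)), -6))) = Mul(3, Add(-3, Add(-6, Mul(2, Pow(M, 2))))) = Mul(3, Add(-9, Mul(2, Pow(M, 2)))) = Add(-27, Mul(6, Pow(M, 2))))
Mul(Add(Function('m')(-4, -9), -142), Function('k')(f)) = Mul(Add(Add(-4, Mul(-1, -9)), -142), Add(-27, Mul(6, Pow(7, 2)))) = Mul(Add(Add(-4, 9), -142), Add(-27, Mul(6, 49))) = Mul(Add(5, -142), Add(-27, 294)) = Mul(-137, 267) = -36579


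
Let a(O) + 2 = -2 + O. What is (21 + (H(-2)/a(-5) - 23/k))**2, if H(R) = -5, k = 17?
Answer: 9554281/23409 ≈ 408.15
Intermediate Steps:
a(O) = -4 + O (a(O) = -2 + (-2 + O) = -4 + O)
(21 + (H(-2)/a(-5) - 23/k))**2 = (21 + (-5/(-4 - 5) - 23/17))**2 = (21 + (-5/(-9) - 23*1/17))**2 = (21 + (-5*(-1/9) - 23/17))**2 = (21 + (5/9 - 23/17))**2 = (21 - 122/153)**2 = (3091/153)**2 = 9554281/23409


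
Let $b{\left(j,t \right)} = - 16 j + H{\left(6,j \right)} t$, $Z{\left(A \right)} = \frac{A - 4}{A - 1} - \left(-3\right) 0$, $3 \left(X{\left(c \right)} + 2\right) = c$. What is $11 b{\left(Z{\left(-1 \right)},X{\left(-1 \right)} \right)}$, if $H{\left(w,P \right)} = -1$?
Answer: $- \frac{1243}{3} \approx -414.33$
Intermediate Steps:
$X{\left(c \right)} = -2 + \frac{c}{3}$
$Z{\left(A \right)} = \frac{-4 + A}{-1 + A}$ ($Z{\left(A \right)} = \frac{-4 + A}{-1 + A} - 0 = \frac{-4 + A}{-1 + A} + 0 = \frac{-4 + A}{-1 + A}$)
$b{\left(j,t \right)} = - t - 16 j$ ($b{\left(j,t \right)} = - 16 j - t = - t - 16 j$)
$11 b{\left(Z{\left(-1 \right)},X{\left(-1 \right)} \right)} = 11 \left(- (-2 + \frac{1}{3} \left(-1\right)) - 16 \frac{-4 - 1}{-1 - 1}\right) = 11 \left(- (-2 - \frac{1}{3}) - 16 \frac{1}{-2} \left(-5\right)\right) = 11 \left(\left(-1\right) \left(- \frac{7}{3}\right) - 16 \left(\left(- \frac{1}{2}\right) \left(-5\right)\right)\right) = 11 \left(\frac{7}{3} - 40\right) = 11 \left(- \frac{113}{3}\right) = - \frac{1243}{3}$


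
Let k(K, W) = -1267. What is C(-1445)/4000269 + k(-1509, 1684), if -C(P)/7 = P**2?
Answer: -726136714/571467 ≈ -1270.7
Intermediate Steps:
C(P) = -7*P**2
C(-1445)/4000269 + k(-1509, 1684) = -7*(-1445)**2/4000269 - 1267 = -7*2088025*(1/4000269) - 1267 = -14616175*1/4000269 - 1267 = -2088025/571467 - 1267 = -726136714/571467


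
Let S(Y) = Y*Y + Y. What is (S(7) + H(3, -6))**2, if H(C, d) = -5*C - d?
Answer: 2209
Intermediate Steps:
H(C, d) = -d - 5*C
S(Y) = Y + Y**2 (S(Y) = Y**2 + Y = Y + Y**2)
(S(7) + H(3, -6))**2 = (7*(1 + 7) + (-1*(-6) - 5*3))**2 = (7*8 + (6 - 15))**2 = (56 - 9)**2 = 47**2 = 2209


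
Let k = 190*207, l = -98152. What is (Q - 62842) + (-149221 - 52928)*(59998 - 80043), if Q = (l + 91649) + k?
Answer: 4052046690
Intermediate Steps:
k = 39330
Q = 32827 (Q = (-98152 + 91649) + 39330 = -6503 + 39330 = 32827)
(Q - 62842) + (-149221 - 52928)*(59998 - 80043) = (32827 - 62842) + (-149221 - 52928)*(59998 - 80043) = -30015 - 202149*(-20045) = -30015 + 4052076705 = 4052046690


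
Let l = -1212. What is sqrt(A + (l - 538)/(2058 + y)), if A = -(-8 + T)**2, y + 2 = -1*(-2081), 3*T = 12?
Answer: I*sqrt(5736246)/591 ≈ 4.0525*I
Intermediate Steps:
T = 4 (T = (1/3)*12 = 4)
y = 2079 (y = -2 - 1*(-2081) = -2 + 2081 = 2079)
A = -16 (A = -(-8 + 4)**2 = -1*(-4)**2 = -1*16 = -16)
sqrt(A + (l - 538)/(2058 + y)) = sqrt(-16 + (-1212 - 538)/(2058 + 2079)) = sqrt(-16 - 1750/4137) = sqrt(-16 - 1750*1/4137) = sqrt(-16 - 250/591) = sqrt(-9706/591) = I*sqrt(5736246)/591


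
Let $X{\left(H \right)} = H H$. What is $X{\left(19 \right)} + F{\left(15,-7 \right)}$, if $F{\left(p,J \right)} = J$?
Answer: $354$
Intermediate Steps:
$X{\left(H \right)} = H^{2}$
$X{\left(19 \right)} + F{\left(15,-7 \right)} = 19^{2} - 7 = 361 - 7 = 354$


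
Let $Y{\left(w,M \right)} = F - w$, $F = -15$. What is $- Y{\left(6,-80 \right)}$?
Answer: $21$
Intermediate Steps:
$Y{\left(w,M \right)} = -15 - w$
$- Y{\left(6,-80 \right)} = - (-15 - 6) = \left(-1\right) \left(-21\right) = 21$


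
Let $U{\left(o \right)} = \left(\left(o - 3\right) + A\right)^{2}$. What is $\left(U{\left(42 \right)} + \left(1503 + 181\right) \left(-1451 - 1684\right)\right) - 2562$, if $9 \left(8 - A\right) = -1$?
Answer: $- \frac{427654286}{81} \approx -5.2797 \cdot 10^{6}$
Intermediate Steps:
$A = \frac{73}{9}$ ($A = 8 - - \frac{1}{9} = 8 + \frac{1}{9} = \frac{73}{9} \approx 8.1111$)
$U{\left(o \right)} = \left(\frac{46}{9} + o\right)^{2}$ ($U{\left(o \right)} = \left(\left(o - 3\right) + \frac{73}{9}\right)^{2} = \left(\left(-3 + o\right) + \frac{73}{9}\right)^{2} = \left(\frac{46}{9} + o\right)^{2}$)
$\left(U{\left(42 \right)} + \left(1503 + 181\right) \left(-1451 - 1684\right)\right) - 2562 = \left(\frac{\left(46 + 9 \cdot 42\right)^{2}}{81} + \left(1503 + 181\right) \left(-1451 - 1684\right)\right) - 2562 = \left(\frac{\left(46 + 378\right)^{2}}{81} + 1684 \left(-3135\right)\right) - 2562 = \left(\frac{424^{2}}{81} - 5279340\right) - 2562 = \left(\frac{1}{81} \cdot 179776 - 5279340\right) - 2562 = \left(\frac{179776}{81} - 5279340\right) - 2562 = - \frac{427446764}{81} - 2562 = - \frac{427654286}{81}$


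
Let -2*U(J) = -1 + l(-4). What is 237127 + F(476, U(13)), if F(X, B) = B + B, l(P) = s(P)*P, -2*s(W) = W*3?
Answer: 237152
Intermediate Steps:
s(W) = -3*W/2 (s(W) = -W*3/2 = -3*W/2)
l(P) = -3*P**2/2 (l(P) = (-3*P/2)*P = -3*P**2/2)
U(J) = 25/2 (U(J) = -(-1 - 3/2*(-4)**2)/2 = -(-1 - 3/2*16)/2 = -(-1 - 24)/2 = -1/2*(-25) = 25/2)
F(X, B) = 2*B
237127 + F(476, U(13)) = 237127 + 2*(25/2) = 237127 + 25 = 237152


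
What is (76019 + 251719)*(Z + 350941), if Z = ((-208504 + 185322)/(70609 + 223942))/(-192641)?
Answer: 6526346591109796942794/56742599191 ≈ 1.1502e+11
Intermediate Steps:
Z = 23182/56742599191 (Z = -23182/294551*(-1/192641) = 23182/56742599191 ≈ 4.0855e-7)
(76019 + 251719)*(Z + 350941) = (76019 + 251719)*(23182/56742599191 + 350941) = 327738*(19913304502711913/56742599191) = 6526346591109796942794/56742599191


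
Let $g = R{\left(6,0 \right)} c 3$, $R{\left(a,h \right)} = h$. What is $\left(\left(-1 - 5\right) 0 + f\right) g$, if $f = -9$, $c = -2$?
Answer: $0$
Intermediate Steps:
$g = 0$ ($g = 0 \left(-2\right) 3 = 0 \cdot 3 = 0$)
$\left(\left(-1 - 5\right) 0 + f\right) g = \left(\left(-1 - 5\right) 0 - 9\right) 0 = \left(\left(-6\right) 0 - 9\right) 0 = \left(0 - 9\right) 0 = \left(-9\right) 0 = 0$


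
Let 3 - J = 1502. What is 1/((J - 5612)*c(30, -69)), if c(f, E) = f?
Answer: -1/213330 ≈ -4.6876e-6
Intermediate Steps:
J = -1499 (J = 3 - 1*1502 = 3 - 1502 = -1499)
1/((J - 5612)*c(30, -69)) = 1/(-1499 - 5612*30) = (1/30)/(-7111) = -1/7111*1/30 = -1/213330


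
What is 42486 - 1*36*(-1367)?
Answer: 91698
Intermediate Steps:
42486 - 1*36*(-1367) = 42486 - 36*(-1367) = 42486 + 49212 = 91698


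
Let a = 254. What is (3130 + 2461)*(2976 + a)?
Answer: 18058930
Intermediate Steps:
(3130 + 2461)*(2976 + a) = (3130 + 2461)*(2976 + 254) = 5591*3230 = 18058930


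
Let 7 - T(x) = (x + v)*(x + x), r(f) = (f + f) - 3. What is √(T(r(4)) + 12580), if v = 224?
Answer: √10297 ≈ 101.47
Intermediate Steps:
r(f) = -3 + 2*f (r(f) = 2*f - 3 = -3 + 2*f)
T(x) = 7 - 2*x*(224 + x) (T(x) = 7 - (x + 224)*(x + x) = 7 - (224 + x)*2*x = 7 - 2*x*(224 + x))
√(T(r(4)) + 12580) = √((7 - 448*(-3 + 2*4) - 2*(-3 + 2*4)²) + 12580) = √((7 - 448*(-3 + 8) - 2*(-3 + 8)²) + 12580) = √((7 - 448*5 - 2*5²) + 12580) = √((7 - 2240 - 2*25) + 12580) = √((7 - 2240 - 50) + 12580) = √(-2283 + 12580) = √10297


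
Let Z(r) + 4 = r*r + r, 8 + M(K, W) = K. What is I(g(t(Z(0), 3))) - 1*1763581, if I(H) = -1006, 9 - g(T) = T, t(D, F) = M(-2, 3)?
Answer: -1764587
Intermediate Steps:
M(K, W) = -8 + K
Z(r) = -4 + r + r**2 (Z(r) = -4 + (r*r + r) = -4 + (r**2 + r) = -4 + (r + r**2) = -4 + r + r**2)
t(D, F) = -10 (t(D, F) = -8 - 2 = -10)
g(T) = 9 - T
I(g(t(Z(0), 3))) - 1*1763581 = -1006 - 1*1763581 = -1006 - 1763581 = -1764587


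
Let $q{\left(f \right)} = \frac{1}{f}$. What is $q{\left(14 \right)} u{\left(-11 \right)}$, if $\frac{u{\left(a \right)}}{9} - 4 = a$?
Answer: $- \frac{9}{2} \approx -4.5$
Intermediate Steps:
$u{\left(a \right)} = 36 + 9 a$
$q{\left(14 \right)} u{\left(-11 \right)} = \frac{36 + 9 \left(-11\right)}{14} = \frac{36 - 99}{14} = \frac{1}{14} \left(-63\right) = - \frac{9}{2}$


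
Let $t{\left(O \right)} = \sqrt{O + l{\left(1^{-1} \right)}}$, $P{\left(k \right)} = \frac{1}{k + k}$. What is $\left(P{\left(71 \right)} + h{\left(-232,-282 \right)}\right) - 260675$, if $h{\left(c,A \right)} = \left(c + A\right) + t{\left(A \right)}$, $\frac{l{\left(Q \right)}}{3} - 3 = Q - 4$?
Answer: $- \frac{37088837}{142} + i \sqrt{282} \approx -2.6119 \cdot 10^{5} + 16.793 i$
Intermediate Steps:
$P{\left(k \right)} = \frac{1}{2 k}$
$l{\left(Q \right)} = -3 + 3 Q$ ($l{\left(Q \right)} = 9 + 3 \left(Q - 4\right) = 9 + 3 \left(-4 + Q\right) = 9 + \left(-12 + 3 Q\right) = -3 + 3 Q$)
$t{\left(O \right)} = \sqrt{O}$ ($t{\left(O \right)} = \sqrt{O - \left(3 - \frac{3}{1}\right)} = \sqrt{O + \left(-3 + 3 \cdot 1\right)} = \sqrt{O + \left(-3 + 3\right)} = \sqrt{O + 0} = \sqrt{O}$)
$h{\left(c,A \right)} = A + c + \sqrt{A}$ ($h{\left(c,A \right)} = \left(c + A\right) + \sqrt{A} = \left(A + c\right) + \sqrt{A} = A + c + \sqrt{A}$)
$\left(P{\left(71 \right)} + h{\left(-232,-282 \right)}\right) - 260675 = \left(\frac{1}{2 \cdot 71} - \left(514 - i \sqrt{282}\right)\right) - 260675 = \left(\frac{1}{2} \cdot \frac{1}{71} - \left(514 - i \sqrt{282}\right)\right) - 260675 = \left(\frac{1}{142} - \left(514 - i \sqrt{282}\right)\right) - 260675 = \left(- \frac{72987}{142} + i \sqrt{282}\right) - 260675 = - \frac{37088837}{142} + i \sqrt{282}$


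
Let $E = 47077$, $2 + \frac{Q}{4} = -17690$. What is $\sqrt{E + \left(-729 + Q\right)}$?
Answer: $2 i \sqrt{6105} \approx 156.27 i$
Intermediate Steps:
$Q = -70768$ ($Q = -8 + 4 \left(-17690\right) = -8 - 70760 = -70768$)
$\sqrt{E + \left(-729 + Q\right)} = \sqrt{47077 - 71497} = \sqrt{-24420} = 2 i \sqrt{6105}$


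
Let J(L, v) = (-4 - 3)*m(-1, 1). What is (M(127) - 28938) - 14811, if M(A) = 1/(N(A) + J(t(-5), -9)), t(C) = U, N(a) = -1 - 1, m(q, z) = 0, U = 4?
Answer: -87499/2 ≈ -43750.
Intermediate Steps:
N(a) = -2
t(C) = 4
J(L, v) = 0 (J(L, v) = (-4 - 3)*0 = -7*0 = 0)
M(A) = -½ (M(A) = 1/(-2 + 0) = 1/(-2) = -½)
(M(127) - 28938) - 14811 = (-½ - 28938) - 14811 = -57877/2 - 14811 = -87499/2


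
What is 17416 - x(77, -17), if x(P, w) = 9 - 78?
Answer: 17485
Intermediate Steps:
x(P, w) = -69
17416 - x(77, -17) = 17416 - 1*(-69) = 17416 + 69 = 17485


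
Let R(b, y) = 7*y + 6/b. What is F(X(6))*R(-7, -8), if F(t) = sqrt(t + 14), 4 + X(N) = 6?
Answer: -1592/7 ≈ -227.43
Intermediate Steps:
X(N) = 2 (X(N) = -4 + 6 = 2)
R(b, y) = 6/b + 7*y
F(t) = sqrt(14 + t)
F(X(6))*R(-7, -8) = sqrt(14 + 2)*(6/(-7) + 7*(-8)) = sqrt(16)*(6*(-1/7) - 56) = 4*(-6/7 - 56) = 4*(-398/7) = -1592/7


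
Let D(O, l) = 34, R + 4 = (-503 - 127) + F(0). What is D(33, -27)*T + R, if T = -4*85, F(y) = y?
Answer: -12194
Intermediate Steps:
R = -634 (R = -4 + ((-503 - 127) + 0) = -4 + (-630 + 0) = -4 - 630 = -634)
T = -340
D(33, -27)*T + R = 34*(-340) - 634 = -11560 - 634 = -12194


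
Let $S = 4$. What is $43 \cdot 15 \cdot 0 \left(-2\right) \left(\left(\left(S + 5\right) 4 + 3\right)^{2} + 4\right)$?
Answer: $0$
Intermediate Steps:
$43 \cdot 15 \cdot 0 \left(-2\right) \left(\left(\left(S + 5\right) 4 + 3\right)^{2} + 4\right) = 43 \cdot 15 \cdot 0 \left(-2\right) \left(\left(\left(4 + 5\right) 4 + 3\right)^{2} + 4\right) = 645 \cdot 0 \left(\left(9 \cdot 4 + 3\right)^{2} + 4\right) = 645 \cdot 0 \left(\left(36 + 3\right)^{2} + 4\right) = 645 \cdot 0 \left(39^{2} + 4\right) = 645 \cdot 0 \left(1521 + 4\right) = 645 \cdot 0 \cdot 1525 = 645 \cdot 0 = 0$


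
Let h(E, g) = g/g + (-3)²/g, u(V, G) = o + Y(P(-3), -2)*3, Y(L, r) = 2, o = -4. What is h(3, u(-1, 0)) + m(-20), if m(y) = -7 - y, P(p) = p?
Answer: 37/2 ≈ 18.500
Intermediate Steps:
u(V, G) = 2 (u(V, G) = -4 + 2*3 = -4 + 6 = 2)
h(E, g) = 1 + 9/g
h(3, u(-1, 0)) + m(-20) = (9 + 2)/2 + (-7 - 1*(-20)) = (½)*11 + (-7 + 20) = 11/2 + 13 = 37/2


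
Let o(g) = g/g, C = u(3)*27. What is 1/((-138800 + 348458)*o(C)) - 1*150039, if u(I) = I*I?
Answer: -31456876661/209658 ≈ -1.5004e+5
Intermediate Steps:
u(I) = I**2
C = 243 (C = 3**2*27 = 9*27 = 243)
o(g) = 1
1/((-138800 + 348458)*o(C)) - 1*150039 = 1/((-138800 + 348458)*1) - 1*150039 = 1/209658 - 150039 = -31456876661/209658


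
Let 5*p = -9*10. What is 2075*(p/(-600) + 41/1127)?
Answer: 620923/4508 ≈ 137.74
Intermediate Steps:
p = -18 (p = (-9*10)/5 = (⅕)*(-90) = -18)
2075*(p/(-600) + 41/1127) = 2075*(-18/(-600) + 41/1127) = 2075*(-18*(-1/600) + 41*(1/1127)) = 2075*(3/100 + 41/1127) = 2075*(7481/112700) = 620923/4508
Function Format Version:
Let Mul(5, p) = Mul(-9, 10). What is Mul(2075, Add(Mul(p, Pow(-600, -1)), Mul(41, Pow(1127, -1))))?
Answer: Rational(620923, 4508) ≈ 137.74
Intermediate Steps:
p = -18 (p = Mul(Rational(1, 5), Mul(-9, 10)) = Mul(Rational(1, 5), -90) = -18)
Mul(2075, Add(Mul(p, Pow(-600, -1)), Mul(41, Pow(1127, -1)))) = Mul(2075, Add(Mul(-18, Pow(-600, -1)), Mul(41, Pow(1127, -1)))) = Mul(2075, Add(Mul(-18, Rational(-1, 600)), Mul(41, Rational(1, 1127)))) = Mul(2075, Add(Rational(3, 100), Rational(41, 1127))) = Mul(2075, Rational(7481, 112700)) = Rational(620923, 4508)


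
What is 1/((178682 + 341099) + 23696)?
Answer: 1/543477 ≈ 1.8400e-6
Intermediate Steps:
1/((178682 + 341099) + 23696) = 1/(519781 + 23696) = 1/543477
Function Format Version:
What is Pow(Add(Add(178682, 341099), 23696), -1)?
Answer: Rational(1, 543477) ≈ 1.8400e-6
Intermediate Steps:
Pow(Add(Add(178682, 341099), 23696), -1) = Pow(Add(519781, 23696), -1) = Pow(543477, -1) = Rational(1, 543477)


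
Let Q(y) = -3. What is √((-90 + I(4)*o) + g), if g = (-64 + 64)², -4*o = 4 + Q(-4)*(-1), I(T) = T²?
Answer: I*√118 ≈ 10.863*I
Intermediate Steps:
o = -7/4 (o = -(4 - 3*(-1))/4 = -(4 + 3)/4 = -¼*7 = -7/4 ≈ -1.7500)
g = 0 (g = 0² = 0)
√((-90 + I(4)*o) + g) = √((-90 + 4²*(-7/4)) + 0) = √((-90 + 16*(-7/4)) + 0) = √((-90 - 28) + 0) = √(-118 + 0) = √(-118) = I*√118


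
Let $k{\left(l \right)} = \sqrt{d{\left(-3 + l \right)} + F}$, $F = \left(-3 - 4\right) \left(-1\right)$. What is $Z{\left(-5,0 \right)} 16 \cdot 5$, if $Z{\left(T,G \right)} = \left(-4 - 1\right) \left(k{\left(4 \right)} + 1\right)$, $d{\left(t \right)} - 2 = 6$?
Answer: $-400 - 400 \sqrt{15} \approx -1949.2$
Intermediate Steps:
$F = 7$ ($F = \left(-7\right) \left(-1\right) = 7$)
$d{\left(t \right)} = 8$ ($d{\left(t \right)} = 2 + 6 = 8$)
$k{\left(l \right)} = \sqrt{15}$ ($k{\left(l \right)} = \sqrt{8 + 7} = \sqrt{15}$)
$Z{\left(T,G \right)} = -5 - 5 \sqrt{15}$ ($Z{\left(T,G \right)} = \left(-4 - 1\right) \left(\sqrt{15} + 1\right) = - 5 \left(1 + \sqrt{15}\right) = -5 - 5 \sqrt{15}$)
$Z{\left(-5,0 \right)} 16 \cdot 5 = \left(-5 - 5 \sqrt{15}\right) 16 \cdot 5 = \left(-80 - 80 \sqrt{15}\right) 5 = -400 - 400 \sqrt{15}$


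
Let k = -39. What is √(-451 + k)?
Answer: 7*I*√10 ≈ 22.136*I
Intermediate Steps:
√(-451 + k) = √(-451 - 39) = √(-490) = 7*I*√10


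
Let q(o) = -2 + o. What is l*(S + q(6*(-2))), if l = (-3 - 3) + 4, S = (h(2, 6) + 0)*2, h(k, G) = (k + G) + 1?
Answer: -8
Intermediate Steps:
h(k, G) = 1 + G + k (h(k, G) = (G + k) + 1 = 1 + G + k)
S = 18 (S = ((1 + 6 + 2) + 0)*2 = (9 + 0)*2 = 9*2 = 18)
l = -2 (l = -6 + 4 = -2)
l*(S + q(6*(-2))) = -2*(18 + (-2 + 6*(-2))) = -2*(18 + (-2 - 12)) = -2*(18 - 14) = -2*4 = -8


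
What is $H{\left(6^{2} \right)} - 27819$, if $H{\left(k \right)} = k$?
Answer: $-27783$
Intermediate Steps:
$H{\left(6^{2} \right)} - 27819 = 6^{2} - 27819 = 36 - 27819 = -27783$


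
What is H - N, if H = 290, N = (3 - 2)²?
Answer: 289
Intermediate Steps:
N = 1 (N = 1² = 1)
H - N = 290 - 1*1 = 290 - 1 = 289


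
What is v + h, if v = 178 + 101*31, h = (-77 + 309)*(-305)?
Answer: -67451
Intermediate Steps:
h = -70760 (h = 232*(-305) = -70760)
v = 3309 (v = 178 + 3131 = 3309)
v + h = 3309 - 70760 = -67451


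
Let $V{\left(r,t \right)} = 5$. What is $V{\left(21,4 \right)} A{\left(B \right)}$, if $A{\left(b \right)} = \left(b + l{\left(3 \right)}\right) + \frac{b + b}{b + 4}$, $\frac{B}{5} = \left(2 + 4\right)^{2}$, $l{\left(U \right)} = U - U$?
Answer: $\frac{20925}{23} \approx 909.78$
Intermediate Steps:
$l{\left(U \right)} = 0$
$B = 180$ ($B = 5 \left(2 + 4\right)^{2} = 5 \cdot 6^{2} = 5 \cdot 36 = 180$)
$A{\left(b \right)} = b + \frac{2 b}{4 + b}$ ($A{\left(b \right)} = \left(b + 0\right) + \frac{b + b}{b + 4} = b + \frac{2 b}{4 + b}$)
$V{\left(21,4 \right)} A{\left(B \right)} = 5 \frac{180 \left(6 + 180\right)}{4 + 180} = 5 \cdot 180 \cdot \frac{1}{184} \cdot 186 = 5 \cdot \frac{4185}{23} = \frac{20925}{23}$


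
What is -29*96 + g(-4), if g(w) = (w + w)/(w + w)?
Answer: -2783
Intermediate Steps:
g(w) = 1 (g(w) = (2*w)/((2*w)) = (2*w)*(1/(2*w)) = 1)
-29*96 + g(-4) = -29*96 + 1 = -2784 + 1 = -2783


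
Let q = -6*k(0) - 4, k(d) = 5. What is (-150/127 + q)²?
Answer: 19963024/16129 ≈ 1237.7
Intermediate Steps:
q = -34 (q = -6*5 - 4 = -30 - 4 = -34)
(-150/127 + q)² = (-150/127 - 34)² = (-4468/127)² = 19963024/16129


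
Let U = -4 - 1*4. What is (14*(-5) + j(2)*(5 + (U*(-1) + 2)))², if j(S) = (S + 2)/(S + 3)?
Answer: 3364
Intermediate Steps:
U = -8 (U = -4 - 4 = -8)
j(S) = (2 + S)/(3 + S)
(14*(-5) + j(2)*(5 + (U*(-1) + 2)))² = (14*(-5) + ((2 + 2)/(3 + 2))*(5 + (-8*(-1) + 2)))² = (-70 + (4/5)*(5 + (8 + 2)))² = (-70 + ((⅕)*4)*(5 + 10))² = (-70 + (⅘)*15)² = (-70 + 12)² = (-58)² = 3364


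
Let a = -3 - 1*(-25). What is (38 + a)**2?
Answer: 3600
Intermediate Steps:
a = 22 (a = -3 + 25 = 22)
(38 + a)**2 = (38 + 22)**2 = 60**2 = 3600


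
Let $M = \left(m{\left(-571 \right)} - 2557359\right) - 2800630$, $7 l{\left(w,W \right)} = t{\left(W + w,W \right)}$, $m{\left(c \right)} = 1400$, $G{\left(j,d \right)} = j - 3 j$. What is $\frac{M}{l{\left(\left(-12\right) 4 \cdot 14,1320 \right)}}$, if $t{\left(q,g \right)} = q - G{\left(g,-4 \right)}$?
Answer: $- \frac{37496123}{3288} \approx -11404.0$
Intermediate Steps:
$G{\left(j,d \right)} = - 2 j$
$t{\left(q,g \right)} = q + 2 g$ ($t{\left(q,g \right)} = q - - 2 g = q + 2 g$)
$l{\left(w,W \right)} = \frac{w}{7} + \frac{3 W}{7}$ ($l{\left(w,W \right)} = \frac{\left(W + w\right) + 2 W}{7} = \frac{w + 3 W}{7} = \frac{w}{7} + \frac{3 W}{7}$)
$M = -5356589$ ($M = \left(1400 - 2557359\right) - 2800630 = -2555959 - 2800630 = -5356589$)
$\frac{M}{l{\left(\left(-12\right) 4 \cdot 14,1320 \right)}} = - \frac{5356589}{\frac{\left(-12\right) 4 \cdot 14}{7} + \frac{3}{7} \cdot 1320} = - \frac{5356589}{\frac{\left(-48\right) 14}{7} + \frac{3960}{7}} = - \frac{5356589}{\frac{1}{7} \left(-672\right) + \frac{3960}{7}} = - \frac{5356589}{-96 + \frac{3960}{7}} = - \frac{5356589}{\frac{3288}{7}} = \left(-5356589\right) \frac{7}{3288} = - \frac{37496123}{3288}$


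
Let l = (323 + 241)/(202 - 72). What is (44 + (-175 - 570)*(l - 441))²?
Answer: 17889846070321/169 ≈ 1.0586e+11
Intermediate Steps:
l = 282/65 (l = 564/130 = 564*(1/130) = 282/65 ≈ 4.3385)
(44 + (-175 - 570)*(l - 441))² = (44 + (-175 - 570)*(282/65 - 441))² = (44 - 745*(-28383/65))² = (44 + 4229067/13)² = (4229639/13)² = 17889846070321/169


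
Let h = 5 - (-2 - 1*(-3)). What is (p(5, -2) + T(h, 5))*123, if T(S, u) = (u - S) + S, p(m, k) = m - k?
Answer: 1476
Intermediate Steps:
h = 4 (h = 5 - (-2 + 3) = 5 - 1*1 = 5 - 1 = 4)
T(S, u) = u
(p(5, -2) + T(h, 5))*123 = ((5 - 1*(-2)) + 5)*123 = ((5 + 2) + 5)*123 = (7 + 5)*123 = 12*123 = 1476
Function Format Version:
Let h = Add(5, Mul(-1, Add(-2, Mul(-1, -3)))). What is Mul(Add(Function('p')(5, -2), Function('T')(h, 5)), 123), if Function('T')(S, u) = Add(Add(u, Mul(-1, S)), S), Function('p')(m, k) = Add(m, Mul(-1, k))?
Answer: 1476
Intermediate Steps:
h = 4 (h = Add(5, Mul(-1, Add(-2, 3))) = Add(5, Mul(-1, 1)) = Add(5, -1) = 4)
Function('T')(S, u) = u
Mul(Add(Function('p')(5, -2), Function('T')(h, 5)), 123) = Mul(Add(Add(5, Mul(-1, -2)), 5), 123) = Mul(Add(Add(5, 2), 5), 123) = Mul(Add(7, 5), 123) = Mul(12, 123) = 1476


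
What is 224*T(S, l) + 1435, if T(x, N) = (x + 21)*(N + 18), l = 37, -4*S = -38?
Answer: 377195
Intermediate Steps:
S = 19/2 (S = -1/4*(-38) = 19/2 ≈ 9.5000)
T(x, N) = (18 + N)*(21 + x) (T(x, N) = (21 + x)*(18 + N) = (18 + N)*(21 + x))
224*T(S, l) + 1435 = 224*(378 + 18*(19/2) + 21*37 + 37*(19/2)) + 1435 = 224*(378 + 171 + 777 + 703/2) + 1435 = 224*(3355/2) + 1435 = 375760 + 1435 = 377195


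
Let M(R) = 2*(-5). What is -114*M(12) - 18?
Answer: 1122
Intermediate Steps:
M(R) = -10
-114*M(12) - 18 = -114*(-10) - 18 = 1140 - 18 = 1122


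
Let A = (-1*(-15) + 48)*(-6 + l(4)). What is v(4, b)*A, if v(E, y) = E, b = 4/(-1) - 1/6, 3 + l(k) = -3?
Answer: -3024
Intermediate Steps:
l(k) = -6 (l(k) = -3 - 3 = -6)
b = -25/6 (b = 4*(-1) - 1*⅙ = -4 - ⅙ = -25/6 ≈ -4.1667)
A = -756 (A = (-1*(-15) + 48)*(-6 - 6) = (15 + 48)*(-12) = 63*(-12) = -756)
v(4, b)*A = 4*(-756) = -3024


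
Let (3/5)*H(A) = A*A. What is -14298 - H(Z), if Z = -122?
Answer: -117314/3 ≈ -39105.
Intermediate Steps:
H(A) = 5*A²/3 (H(A) = 5*(A*A)/3 = 5*A²/3)
-14298 - H(Z) = -14298 - 5*(-122)²/3 = -14298 - 5*14884/3 = -14298 - 1*74420/3 = -14298 - 74420/3 = -117314/3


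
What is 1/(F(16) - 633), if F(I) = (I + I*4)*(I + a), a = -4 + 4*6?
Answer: 1/2247 ≈ 0.00044504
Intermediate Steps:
a = 20 (a = -4 + 24 = 20)
F(I) = 5*I*(20 + I) (F(I) = (I + I*4)*(I + 20) = (I + 4*I)*(20 + I) = (5*I)*(20 + I) = 5*I*(20 + I))
1/(F(16) - 633) = 1/(5*16*(20 + 16) - 633) = 1/(5*16*36 - 633) = 1/(2880 - 633) = 1/2247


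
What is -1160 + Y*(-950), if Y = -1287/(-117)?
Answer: -11610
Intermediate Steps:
Y = 11 (Y = -1287*(-1/117) = 11)
-1160 + Y*(-950) = -1160 + 11*(-950) = -1160 - 10450 = -11610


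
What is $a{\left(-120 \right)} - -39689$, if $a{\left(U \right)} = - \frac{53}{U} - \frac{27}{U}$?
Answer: $\frac{119069}{3} \approx 39690.0$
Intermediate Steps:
$a{\left(U \right)} = - \frac{80}{U}$
$a{\left(-120 \right)} - -39689 = - \frac{80}{-120} - -39689 = \left(-80\right) \left(- \frac{1}{120}\right) + 39689 = \frac{2}{3} + 39689 = \frac{119069}{3}$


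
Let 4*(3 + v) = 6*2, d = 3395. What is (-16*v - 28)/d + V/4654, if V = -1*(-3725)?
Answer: 1788009/2257190 ≈ 0.79214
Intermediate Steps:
V = 3725
v = 0 (v = -3 + (6*2)/4 = -3 + (¼)*12 = -3 + 3 = 0)
(-16*v - 28)/d + V/4654 = (-16*0 - 28)/3395 + 3725/4654 = (0 - 28)*(1/3395) + 3725*(1/4654) = -28*1/3395 + 3725/4654 = -4/485 + 3725/4654 = 1788009/2257190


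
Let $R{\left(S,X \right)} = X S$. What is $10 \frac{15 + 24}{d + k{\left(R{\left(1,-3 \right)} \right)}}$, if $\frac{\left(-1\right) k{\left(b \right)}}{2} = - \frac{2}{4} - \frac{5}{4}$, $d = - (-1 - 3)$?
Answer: $52$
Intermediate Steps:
$d = 4$ ($d = - (-1 - 3) = \left(-1\right) \left(-4\right) = 4$)
$R{\left(S,X \right)} = S X$
$k{\left(b \right)} = \frac{7}{2}$ ($k{\left(b \right)} = - 2 \left(- \frac{2}{4} - \frac{5}{4}\right) = - 2 \left(\left(-2\right) \frac{1}{4} - \frac{5}{4}\right) = - 2 \left(- \frac{1}{2} - \frac{5}{4}\right) = \left(-2\right) \left(- \frac{7}{4}\right) = \frac{7}{2}$)
$10 \frac{15 + 24}{d + k{\left(R{\left(1,-3 \right)} \right)}} = 10 \frac{15 + 24}{4 + \frac{7}{2}} = 10 \frac{39}{\frac{15}{2}} = 10 \cdot 39 \cdot \frac{2}{15} = 10 \cdot \frac{26}{5} = 52$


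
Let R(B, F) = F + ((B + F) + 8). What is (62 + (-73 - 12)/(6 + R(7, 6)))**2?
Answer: 3845521/1089 ≈ 3531.2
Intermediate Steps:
R(B, F) = 8 + B + 2*F (R(B, F) = F + (8 + B + F) = 8 + B + 2*F)
(62 + (-73 - 12)/(6 + R(7, 6)))**2 = (62 + (-73 - 12)/(6 + (8 + 7 + 2*6)))**2 = (62 - 85/(6 + (8 + 7 + 12)))**2 = (62 - 85/(6 + 27))**2 = (62 - 85/33)**2 = (1961/33)**2 = 3845521/1089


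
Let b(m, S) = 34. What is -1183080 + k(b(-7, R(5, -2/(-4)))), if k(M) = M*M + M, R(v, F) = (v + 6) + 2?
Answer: -1181890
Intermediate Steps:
R(v, F) = 8 + v (R(v, F) = (6 + v) + 2 = 8 + v)
k(M) = M + M² (k(M) = M² + M = M + M²)
-1183080 + k(b(-7, R(5, -2/(-4)))) = -1183080 + 34*(1 + 34) = -1183080 + 34*35 = -1183080 + 1190 = -1181890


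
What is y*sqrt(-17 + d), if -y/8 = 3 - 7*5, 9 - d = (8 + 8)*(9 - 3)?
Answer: 512*I*sqrt(26) ≈ 2610.7*I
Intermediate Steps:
d = -87 (d = 9 - (8 + 8)*(9 - 3) = 9 - 16*6 = 9 - 1*96 = 9 - 96 = -87)
y = 256 (y = -8*(3 - 7*5) = -8*(3 - 35) = -8*(-32) = 256)
y*sqrt(-17 + d) = 256*sqrt(-17 - 87) = 256*sqrt(-104) = 256*(2*I*sqrt(26)) = 512*I*sqrt(26)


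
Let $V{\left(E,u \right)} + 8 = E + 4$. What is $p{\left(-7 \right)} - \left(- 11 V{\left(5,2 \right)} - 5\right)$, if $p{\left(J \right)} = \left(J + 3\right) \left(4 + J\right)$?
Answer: $28$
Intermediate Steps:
$V{\left(E,u \right)} = -4 + E$ ($V{\left(E,u \right)} = -8 + \left(E + 4\right) = -8 + \left(4 + E\right) = -4 + E$)
$p{\left(J \right)} = \left(3 + J\right) \left(4 + J\right)$
$p{\left(-7 \right)} - \left(- 11 V{\left(5,2 \right)} - 5\right) = \left(12 + \left(-7\right)^{2} + 7 \left(-7\right)\right) - \left(- 11 \left(-4 + 5\right) - 5\right) = \left(12 + 49 - 49\right) - \left(\left(-11\right) 1 - 5\right) = 12 - \left(-11 - 5\right) = 12 - -16 = 12 + 16 = 28$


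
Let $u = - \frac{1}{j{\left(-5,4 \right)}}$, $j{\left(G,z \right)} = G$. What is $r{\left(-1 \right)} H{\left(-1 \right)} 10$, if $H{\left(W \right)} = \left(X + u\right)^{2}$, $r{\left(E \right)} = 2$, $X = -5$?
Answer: $\frac{2304}{5} \approx 460.8$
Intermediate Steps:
$u = \frac{1}{5}$ ($u = - \frac{1}{-5} = \left(-1\right) \left(- \frac{1}{5}\right) = \frac{1}{5} \approx 0.2$)
$H{\left(W \right)} = \frac{576}{25}$ ($H{\left(W \right)} = \left(-5 + \frac{1}{5}\right)^{2} = \left(- \frac{24}{5}\right)^{2} = \frac{576}{25}$)
$r{\left(-1 \right)} H{\left(-1 \right)} 10 = 2 \cdot \frac{576}{25} \cdot 10 = \frac{1152}{25} \cdot 10 = \frac{2304}{5}$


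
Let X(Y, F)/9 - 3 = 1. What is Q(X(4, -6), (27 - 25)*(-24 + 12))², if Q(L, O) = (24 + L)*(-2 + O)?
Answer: 2433600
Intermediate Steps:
X(Y, F) = 36 (X(Y, F) = 27 + 9*1 = 27 + 9 = 36)
Q(L, O) = (-2 + O)*(24 + L)
Q(X(4, -6), (27 - 25)*(-24 + 12))² = (-48 - 2*36 + 24*((27 - 25)*(-24 + 12)) + 36*((27 - 25)*(-24 + 12)))² = (-48 - 72 + 24*(2*(-12)) + 36*(2*(-12)))² = (-48 - 72 + 24*(-24) + 36*(-24))² = (-48 - 72 - 576 - 864)² = (-1560)² = 2433600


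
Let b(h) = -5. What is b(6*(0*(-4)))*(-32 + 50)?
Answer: -90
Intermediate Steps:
b(6*(0*(-4)))*(-32 + 50) = -5*(-32 + 50) = -5*18 = -90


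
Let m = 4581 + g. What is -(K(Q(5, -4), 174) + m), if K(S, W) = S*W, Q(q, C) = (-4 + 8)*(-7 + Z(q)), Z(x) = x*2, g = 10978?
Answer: -17647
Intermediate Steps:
Z(x) = 2*x
Q(q, C) = -28 + 8*q (Q(q, C) = (-4 + 8)*(-7 + 2*q) = 4*(-7 + 2*q) = -28 + 8*q)
m = 15559 (m = 4581 + 10978 = 15559)
-(K(Q(5, -4), 174) + m) = -((-28 + 8*5)*174 + 15559) = -((-28 + 40)*174 + 15559) = -(12*174 + 15559) = -(2088 + 15559) = -1*17647 = -17647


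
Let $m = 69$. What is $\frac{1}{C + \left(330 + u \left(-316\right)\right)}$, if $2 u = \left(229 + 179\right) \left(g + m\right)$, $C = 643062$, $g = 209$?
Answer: $- \frac{1}{17277600} \approx -5.7878 \cdot 10^{-8}$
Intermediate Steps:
$u = 56712$ ($u = \frac{\left(229 + 179\right) \left(209 + 69\right)}{2} = \frac{408 \cdot 278}{2} = \frac{1}{2} \cdot 113424 = 56712$)
$\frac{1}{C + \left(330 + u \left(-316\right)\right)} = \frac{1}{643062 + \left(330 + 56712 \left(-316\right)\right)} = \frac{1}{643062 + \left(330 - 17920992\right)} = \frac{1}{643062 - 17920662} = \frac{1}{-17277600} = - \frac{1}{17277600}$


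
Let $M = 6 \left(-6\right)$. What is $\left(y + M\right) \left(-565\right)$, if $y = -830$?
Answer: $489290$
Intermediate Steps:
$M = -36$
$\left(y + M\right) \left(-565\right) = \left(-830 - 36\right) \left(-565\right) = \left(-866\right) \left(-565\right) = 489290$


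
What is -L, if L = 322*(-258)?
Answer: 83076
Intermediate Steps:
L = -83076
-L = -1*(-83076) = 83076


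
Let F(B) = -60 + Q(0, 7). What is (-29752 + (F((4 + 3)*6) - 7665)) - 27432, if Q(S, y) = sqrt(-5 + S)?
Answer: -64909 + I*sqrt(5) ≈ -64909.0 + 2.2361*I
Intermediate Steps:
F(B) = -60 + I*sqrt(5) (F(B) = -60 + sqrt(-5 + 0) = -60 + sqrt(-5) = -60 + I*sqrt(5))
(-29752 + (F((4 + 3)*6) - 7665)) - 27432 = (-29752 + ((-60 + I*sqrt(5)) - 7665)) - 27432 = (-29752 + (-7725 + I*sqrt(5))) - 27432 = (-37477 + I*sqrt(5)) - 27432 = -64909 + I*sqrt(5)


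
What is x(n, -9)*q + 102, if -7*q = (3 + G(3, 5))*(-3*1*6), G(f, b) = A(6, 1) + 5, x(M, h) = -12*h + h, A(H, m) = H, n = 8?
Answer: 3666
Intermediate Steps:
x(M, h) = -11*h
G(f, b) = 11 (G(f, b) = 6 + 5 = 11)
q = 36 (q = -(3 + 11)*-3*1*6/7 = -2*(-3*6) = -2*(-18) = -⅐*(-252) = 36)
x(n, -9)*q + 102 = -11*(-9)*36 + 102 = 99*36 + 102 = 3564 + 102 = 3666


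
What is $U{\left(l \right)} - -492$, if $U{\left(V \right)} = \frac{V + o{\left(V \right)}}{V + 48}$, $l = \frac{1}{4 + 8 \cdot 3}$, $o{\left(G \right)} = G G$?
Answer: $\frac{18528749}{37660} \approx 492.0$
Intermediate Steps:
$o{\left(G \right)} = G^{2}$
$l = \frac{1}{28}$ ($l = \frac{1}{4 + 24} = \frac{1}{28} \approx 0.035714$)
$U{\left(V \right)} = \frac{V + V^{2}}{48 + V}$ ($U{\left(V \right)} = \frac{V + V^{2}}{V + 48} = \frac{V + V^{2}}{48 + V}$)
$U{\left(l \right)} - -492 = \frac{1 + \frac{1}{28}}{28 \left(48 + \frac{1}{28}\right)} - -492 = \frac{1}{28} \frac{1}{\frac{1345}{28}} \cdot \frac{29}{28} + 492 = \frac{1}{28} \cdot \frac{28}{1345} \cdot \frac{29}{28} + 492 = \frac{29}{37660} + 492 = \frac{18528749}{37660}$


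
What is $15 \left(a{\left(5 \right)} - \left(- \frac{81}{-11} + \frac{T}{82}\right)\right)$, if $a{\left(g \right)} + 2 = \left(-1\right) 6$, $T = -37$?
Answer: $- \frac{201765}{902} \approx -223.69$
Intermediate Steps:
$a{\left(g \right)} = -8$ ($a{\left(g \right)} = -2 - 6 = -8$)
$15 \left(a{\left(5 \right)} - \left(- \frac{81}{-11} + \frac{T}{82}\right)\right) = 15 \left(-8 - \left(- \frac{81}{-11} - \frac{37}{82}\right)\right) = 15 \left(-8 - \left(\left(-81\right) \left(- \frac{1}{11}\right) - \frac{37}{82}\right)\right) = 15 \left(-8 - \left(\frac{81}{11} - \frac{37}{82}\right)\right) = 15 \left(-8 - \frac{6235}{902}\right) = 15 \left(- \frac{13451}{902}\right) = - \frac{201765}{902}$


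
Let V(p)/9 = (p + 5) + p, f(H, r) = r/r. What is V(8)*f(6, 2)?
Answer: 189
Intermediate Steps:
f(H, r) = 1
V(p) = 45 + 18*p (V(p) = 9*((p + 5) + p) = 9*((5 + p) + p) = 9*(5 + 2*p) = 45 + 18*p)
V(8)*f(6, 2) = (45 + 18*8)*1 = (45 + 144)*1 = 189*1 = 189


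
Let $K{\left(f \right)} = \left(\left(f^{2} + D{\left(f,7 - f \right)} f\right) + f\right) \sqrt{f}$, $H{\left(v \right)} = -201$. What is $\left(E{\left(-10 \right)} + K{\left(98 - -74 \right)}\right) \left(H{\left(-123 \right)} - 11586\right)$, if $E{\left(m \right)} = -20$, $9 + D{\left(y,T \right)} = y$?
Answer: $235740 - 1362388608 \sqrt{43} \approx -8.9335 \cdot 10^{9}$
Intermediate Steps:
$D{\left(y,T \right)} = -9 + y$
$K{\left(f \right)} = \sqrt{f} \left(f + f^{2} + f \left(-9 + f\right)\right)$ ($K{\left(f \right)} = \left(\left(f^{2} + \left(-9 + f\right) f\right) + f\right) \sqrt{f} = \left(\left(f^{2} + f \left(-9 + f\right)\right) + f\right) \sqrt{f} = \left(f + f^{2} + f \left(-9 + f\right)\right) \sqrt{f} = \sqrt{f} \left(f + f^{2} + f \left(-9 + f\right)\right)$)
$\left(E{\left(-10 \right)} + K{\left(98 - -74 \right)}\right) \left(H{\left(-123 \right)} - 11586\right) = \left(-20 + 2 \left(98 - -74\right)^{\frac{3}{2}} \left(-4 + \left(98 - -74\right)\right)\right) \left(-201 - 11586\right) = \left(-20 + 2 \left(98 + 74\right)^{\frac{3}{2}} \left(-4 + \left(98 + 74\right)\right)\right) \left(-11787\right) = \left(-20 + 2 \cdot 172^{\frac{3}{2}} \left(-4 + 172\right)\right) \left(-11787\right) = \left(-20 + 2 \cdot 344 \sqrt{43} \cdot 168\right) \left(-11787\right) = \left(-20 + 115584 \sqrt{43}\right) \left(-11787\right) = 235740 - 1362388608 \sqrt{43}$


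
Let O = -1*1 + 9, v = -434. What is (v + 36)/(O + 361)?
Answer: -398/369 ≈ -1.0786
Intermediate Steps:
O = 8 (O = -1 + 9 = 8)
(v + 36)/(O + 361) = (-434 + 36)/(8 + 361) = -398/369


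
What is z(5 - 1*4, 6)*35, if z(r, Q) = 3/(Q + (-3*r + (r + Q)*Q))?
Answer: 7/3 ≈ 2.3333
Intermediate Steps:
z(r, Q) = 3/(Q - 3*r + Q*(Q + r)) (z(r, Q) = 3/(Q + (-3*r + (Q + r)*Q)) = 3/(Q + (-3*r + Q*(Q + r))) = 3/(Q - 3*r + Q*(Q + r)))
z(5 - 1*4, 6)*35 = (3/(6 + 6² - 3*(5 - 1*4) + 6*(5 - 1*4)))*35 = (3/(6 + 36 - 3*(5 - 4) + 6*(5 - 4)))*35 = (3/(6 + 36 - 3*1 + 6*1))*35 = (3/(6 + 36 - 3 + 6))*35 = (3/45)*35 = (3*(1/45))*35 = (1/15)*35 = 7/3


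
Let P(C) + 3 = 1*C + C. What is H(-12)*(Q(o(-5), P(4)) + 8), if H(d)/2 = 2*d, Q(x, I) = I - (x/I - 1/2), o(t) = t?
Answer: -696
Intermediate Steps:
P(C) = -3 + 2*C (P(C) = -3 + (1*C + C) = -3 + (C + C) = -3 + 2*C)
Q(x, I) = ½ + I - x/I (Q(x, I) = I - (x/I - 1*½) = I - (x/I - ½) = I - (-½ + x/I) = I + (½ - x/I) = ½ + I - x/I)
H(d) = 4*d (H(d) = 2*(2*d) = 4*d)
H(-12)*(Q(o(-5), P(4)) + 8) = (4*(-12))*((½ + (-3 + 2*4) - 1*(-5)/(-3 + 2*4)) + 8) = -48*((½ + (-3 + 8) - 1*(-5)/(-3 + 8)) + 8) = -48*((½ + 5 - 1*(-5)/5) + 8) = -48*((½ + 5 - 1*(-5)*⅕) + 8) = -48*((½ + 5 + 1) + 8) = -48*(13/2 + 8) = -48*29/2 = -696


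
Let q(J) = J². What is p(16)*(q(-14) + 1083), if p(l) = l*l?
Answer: 327424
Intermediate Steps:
p(l) = l²
p(16)*(q(-14) + 1083) = 16²*((-14)² + 1083) = 256*(196 + 1083) = 256*1279 = 327424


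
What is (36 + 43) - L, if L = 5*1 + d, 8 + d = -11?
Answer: 93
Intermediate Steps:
d = -19 (d = -8 - 11 = -19)
L = -14 (L = 5*1 - 19 = 5 - 19 = -14)
(36 + 43) - L = (36 + 43) - 1*(-14) = 79 + 14 = 93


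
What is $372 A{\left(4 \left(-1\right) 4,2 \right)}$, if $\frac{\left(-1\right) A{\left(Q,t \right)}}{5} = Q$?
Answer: $29760$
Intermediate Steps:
$A{\left(Q,t \right)} = - 5 Q$
$372 A{\left(4 \left(-1\right) 4,2 \right)} = 372 \left(- 5 \cdot 4 \left(-1\right) 4\right) = 372 \left(- 5 \left(\left(-4\right) 4\right)\right) = 372 \left(\left(-5\right) \left(-16\right)\right) = 372 \cdot 80 = 29760$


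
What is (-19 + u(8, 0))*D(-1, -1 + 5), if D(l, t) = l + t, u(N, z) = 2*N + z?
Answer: -9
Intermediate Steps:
u(N, z) = z + 2*N
(-19 + u(8, 0))*D(-1, -1 + 5) = (-19 + (0 + 2*8))*(-1 + (-1 + 5)) = (-19 + (0 + 16))*(-1 + 4) = (-19 + 16)*3 = -3*3 = -9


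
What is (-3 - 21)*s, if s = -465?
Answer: 11160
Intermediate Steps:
(-3 - 21)*s = (-3 - 21)*(-465) = -24*(-465) = 11160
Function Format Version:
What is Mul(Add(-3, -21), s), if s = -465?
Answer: 11160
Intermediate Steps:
Mul(Add(-3, -21), s) = Mul(Add(-3, -21), -465) = Mul(-24, -465) = 11160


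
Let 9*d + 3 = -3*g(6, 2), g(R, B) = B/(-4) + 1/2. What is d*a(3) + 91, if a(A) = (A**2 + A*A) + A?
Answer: 84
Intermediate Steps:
g(R, B) = 1/2 - B/4 (g(R, B) = B*(-1/4) + 1*(1/2) = -B/4 + 1/2 = 1/2 - B/4)
a(A) = A + 2*A**2 (a(A) = (A**2 + A**2) + A = 2*A**2 + A = A + 2*A**2)
d = -1/3 (d = -1/3 + (-3*(1/2 - 1/4*2))/9 = -1/3 + (-3*(1/2 - 1/2))/9 = -1/3 + (-3*0)/9 = -1/3 + (1/9)*0 = -1/3 + 0 = -1/3 ≈ -0.33333)
d*a(3) + 91 = -(1 + 2*3) + 91 = -(1 + 6) + 91 = -7 + 91 = 84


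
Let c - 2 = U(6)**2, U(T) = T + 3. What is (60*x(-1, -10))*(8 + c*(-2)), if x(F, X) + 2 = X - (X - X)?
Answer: 113760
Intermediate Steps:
x(F, X) = -2 + X (x(F, X) = -2 + (X - (X - X)) = -2 + (X - 1*0) = -2 + (X + 0) = -2 + X)
U(T) = 3 + T
c = 83 (c = 2 + (3 + 6)**2 = 2 + 9**2 = 2 + 81 = 83)
(60*x(-1, -10))*(8 + c*(-2)) = (60*(-2 - 10))*(8 + 83*(-2)) = (60*(-12))*(8 - 166) = -720*(-158) = 113760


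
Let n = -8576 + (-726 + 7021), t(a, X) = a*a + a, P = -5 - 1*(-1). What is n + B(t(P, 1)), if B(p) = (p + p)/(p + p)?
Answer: -2280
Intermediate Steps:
P = -4 (P = -5 + 1 = -4)
t(a, X) = a + a**2 (t(a, X) = a**2 + a = a + a**2)
B(p) = 1 (B(p) = (2*p)/((2*p)) = (2*p)*(1/(2*p)) = 1)
n = -2281 (n = -8576 + 6295 = -2281)
n + B(t(P, 1)) = -2281 + 1 = -2280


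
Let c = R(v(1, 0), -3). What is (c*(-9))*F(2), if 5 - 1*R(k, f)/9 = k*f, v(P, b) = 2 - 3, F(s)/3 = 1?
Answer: -486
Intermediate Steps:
F(s) = 3 (F(s) = 3*1 = 3)
v(P, b) = -1
R(k, f) = 45 - 9*f*k (R(k, f) = 45 - 9*k*f = 45 - 9*f*k)
c = 18 (c = 45 - 9*(-3)*(-1) = 45 - 27 = 18)
(c*(-9))*F(2) = (18*(-9))*3 = -162*3 = -486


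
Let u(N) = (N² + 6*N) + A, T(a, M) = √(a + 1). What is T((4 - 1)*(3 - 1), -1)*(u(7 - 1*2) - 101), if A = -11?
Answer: -57*√7 ≈ -150.81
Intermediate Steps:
T(a, M) = √(1 + a)
u(N) = -11 + N² + 6*N (u(N) = (N² + 6*N) - 11 = -11 + N² + 6*N)
T((4 - 1)*(3 - 1), -1)*(u(7 - 1*2) - 101) = √(1 + (4 - 1)*(3 - 1))*((-11 + (7 - 1*2)² + 6*(7 - 1*2)) - 101) = √(1 + 3*2)*((-11 + (7 - 2)² + 6*(7 - 2)) - 101) = √(1 + 6)*((-11 + 5² + 6*5) - 101) = √7*((-11 + 25 + 30) - 101) = √7*(44 - 101) = √7*(-57) = -57*√7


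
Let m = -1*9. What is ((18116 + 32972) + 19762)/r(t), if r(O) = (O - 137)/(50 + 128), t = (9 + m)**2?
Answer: -12611300/137 ≈ -92053.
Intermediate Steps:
m = -9
t = 0 (t = (9 - 9)**2 = 0**2 = 0)
r(O) = -137/178 + O/178 (r(O) = (-137 + O)/178 = (-137 + O)*(1/178) = -137/178 + O/178)
((18116 + 32972) + 19762)/r(t) = ((18116 + 32972) + 19762)/(-137/178 + (1/178)*0) = (51088 + 19762)/(-137/178 + 0) = 70850/(-137/178) = 70850*(-178/137) = -12611300/137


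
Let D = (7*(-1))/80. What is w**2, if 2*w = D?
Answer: 49/25600 ≈ 0.0019141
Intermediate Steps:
D = -7/80 (D = -7*1/80 = -7/80 ≈ -0.087500)
w = -7/160 (w = (1/2)*(-7/80) = -7/160 ≈ -0.043750)
w**2 = (-7/160)**2 = 49/25600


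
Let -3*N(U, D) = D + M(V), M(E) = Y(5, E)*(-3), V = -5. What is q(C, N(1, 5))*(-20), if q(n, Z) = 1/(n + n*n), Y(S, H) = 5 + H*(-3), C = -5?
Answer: -1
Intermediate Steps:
Y(S, H) = 5 - 3*H
M(E) = -15 + 9*E (M(E) = (5 - 3*E)*(-3) = -15 + 9*E)
N(U, D) = 20 - D/3 (N(U, D) = -(D + (-15 + 9*(-5)))/3 = -(D + (-15 - 45))/3 = -(D - 60)/3 = -(-60 + D)/3 = 20 - D/3)
q(n, Z) = 1/(n + n²)
q(C, N(1, 5))*(-20) = (1/((-5)*(1 - 5)))*(-20) = -⅕/(-4)*(-20) = -⅕*(-¼)*(-20) = (1/20)*(-20) = -1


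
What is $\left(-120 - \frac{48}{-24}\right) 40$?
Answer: $-4720$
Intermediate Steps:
$\left(-120 - \frac{48}{-24}\right) 40 = \left(-120 - -2\right) 40 = \left(-120 + 2\right) 40 = \left(-118\right) 40 = -4720$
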